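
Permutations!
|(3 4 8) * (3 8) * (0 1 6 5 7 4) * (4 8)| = 8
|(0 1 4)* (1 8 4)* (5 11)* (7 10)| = 6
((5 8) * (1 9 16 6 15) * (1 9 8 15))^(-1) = (1 6 16 9 15 5 8) = [0, 6, 2, 3, 4, 8, 16, 7, 1, 15, 10, 11, 12, 13, 14, 5, 9]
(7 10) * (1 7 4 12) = (1 7 10 4 12) = [0, 7, 2, 3, 12, 5, 6, 10, 8, 9, 4, 11, 1]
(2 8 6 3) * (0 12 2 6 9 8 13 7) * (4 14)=[12, 1, 13, 6, 14, 5, 3, 0, 9, 8, 10, 11, 2, 7, 4]=(0 12 2 13 7)(3 6)(4 14)(8 9)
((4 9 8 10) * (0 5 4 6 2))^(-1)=(0 2 6 10 8 9 4 5)=[2, 1, 6, 3, 5, 0, 10, 7, 9, 4, 8]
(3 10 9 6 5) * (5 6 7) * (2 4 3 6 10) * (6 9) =(2 4 3)(5 9 7)(6 10) =[0, 1, 4, 2, 3, 9, 10, 5, 8, 7, 6]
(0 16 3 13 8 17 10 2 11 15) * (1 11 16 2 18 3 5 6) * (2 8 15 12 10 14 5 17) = (0 8 2 16 17 14 5 6 1 11 12 10 18 3 13 15) = [8, 11, 16, 13, 4, 6, 1, 7, 2, 9, 18, 12, 10, 15, 5, 0, 17, 14, 3]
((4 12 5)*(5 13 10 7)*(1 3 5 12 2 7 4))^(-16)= (1 5 3)(2 12 10)(4 7 13)= [0, 5, 12, 1, 7, 3, 6, 13, 8, 9, 2, 11, 10, 4]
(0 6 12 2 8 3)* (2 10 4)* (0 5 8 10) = (0 6 12)(2 10 4)(3 5 8) = [6, 1, 10, 5, 2, 8, 12, 7, 3, 9, 4, 11, 0]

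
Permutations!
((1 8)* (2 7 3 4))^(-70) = [0, 1, 3, 2, 7, 5, 6, 4, 8] = (8)(2 3)(4 7)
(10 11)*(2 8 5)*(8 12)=[0, 1, 12, 3, 4, 2, 6, 7, 5, 9, 11, 10, 8]=(2 12 8 5)(10 11)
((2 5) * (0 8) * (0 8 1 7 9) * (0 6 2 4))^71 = (0 4 5 2 6 9 7 1) = [4, 0, 6, 3, 5, 2, 9, 1, 8, 7]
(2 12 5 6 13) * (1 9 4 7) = (1 9 4 7)(2 12 5 6 13) = [0, 9, 12, 3, 7, 6, 13, 1, 8, 4, 10, 11, 5, 2]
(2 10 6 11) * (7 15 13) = (2 10 6 11)(7 15 13) = [0, 1, 10, 3, 4, 5, 11, 15, 8, 9, 6, 2, 12, 7, 14, 13]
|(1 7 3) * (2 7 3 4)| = 6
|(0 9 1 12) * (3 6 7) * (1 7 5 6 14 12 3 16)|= |(0 9 7 16 1 3 14 12)(5 6)|= 8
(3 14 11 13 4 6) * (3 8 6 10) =(3 14 11 13 4 10)(6 8) =[0, 1, 2, 14, 10, 5, 8, 7, 6, 9, 3, 13, 12, 4, 11]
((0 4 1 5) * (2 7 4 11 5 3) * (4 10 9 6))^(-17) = (0 11 5)(1 4 6 9 10 7 2 3) = [11, 4, 3, 1, 6, 0, 9, 2, 8, 10, 7, 5]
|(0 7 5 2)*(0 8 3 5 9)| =12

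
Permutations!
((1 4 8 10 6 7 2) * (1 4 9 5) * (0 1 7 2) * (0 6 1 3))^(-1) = (0 3)(1 10 8 4 2 6 7 5 9) = [3, 10, 6, 0, 2, 9, 7, 5, 4, 1, 8]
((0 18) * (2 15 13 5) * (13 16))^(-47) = (0 18)(2 13 15 5 16) = [18, 1, 13, 3, 4, 16, 6, 7, 8, 9, 10, 11, 12, 15, 14, 5, 2, 17, 0]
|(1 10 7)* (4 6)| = 6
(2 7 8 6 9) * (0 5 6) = (0 5 6 9 2 7 8) = [5, 1, 7, 3, 4, 6, 9, 8, 0, 2]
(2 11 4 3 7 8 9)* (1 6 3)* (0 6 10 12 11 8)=(0 6 3 7)(1 10 12 11 4)(2 8 9)=[6, 10, 8, 7, 1, 5, 3, 0, 9, 2, 12, 4, 11]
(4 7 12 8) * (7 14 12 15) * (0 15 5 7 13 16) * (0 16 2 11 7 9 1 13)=(16)(0 15)(1 13 2 11 7 5 9)(4 14 12 8)=[15, 13, 11, 3, 14, 9, 6, 5, 4, 1, 10, 7, 8, 2, 12, 0, 16]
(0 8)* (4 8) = (0 4 8) = [4, 1, 2, 3, 8, 5, 6, 7, 0]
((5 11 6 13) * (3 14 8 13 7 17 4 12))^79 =(3 8 5 6 17 12 14 13 11 7 4) =[0, 1, 2, 8, 3, 6, 17, 4, 5, 9, 10, 7, 14, 11, 13, 15, 16, 12]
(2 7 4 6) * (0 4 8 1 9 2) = (0 4 6)(1 9 2 7 8) = [4, 9, 7, 3, 6, 5, 0, 8, 1, 2]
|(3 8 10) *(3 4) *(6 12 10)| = |(3 8 6 12 10 4)| = 6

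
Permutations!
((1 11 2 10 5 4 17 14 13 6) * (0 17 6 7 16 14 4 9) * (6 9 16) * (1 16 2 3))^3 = (0 9 4 17)(6 13 16 7 14) = [9, 1, 2, 3, 17, 5, 13, 14, 8, 4, 10, 11, 12, 16, 6, 15, 7, 0]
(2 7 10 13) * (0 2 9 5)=[2, 1, 7, 3, 4, 0, 6, 10, 8, 5, 13, 11, 12, 9]=(0 2 7 10 13 9 5)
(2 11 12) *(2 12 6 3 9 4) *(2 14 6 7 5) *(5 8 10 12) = (2 11 7 8 10 12 5)(3 9 4 14 6) = [0, 1, 11, 9, 14, 2, 3, 8, 10, 4, 12, 7, 5, 13, 6]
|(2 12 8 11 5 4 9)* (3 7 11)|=9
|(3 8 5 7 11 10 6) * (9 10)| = |(3 8 5 7 11 9 10 6)| = 8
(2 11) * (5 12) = [0, 1, 11, 3, 4, 12, 6, 7, 8, 9, 10, 2, 5] = (2 11)(5 12)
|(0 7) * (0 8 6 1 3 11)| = |(0 7 8 6 1 3 11)| = 7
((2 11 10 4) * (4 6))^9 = (2 4 6 10 11) = [0, 1, 4, 3, 6, 5, 10, 7, 8, 9, 11, 2]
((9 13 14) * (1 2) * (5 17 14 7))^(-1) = (1 2)(5 7 13 9 14 17) = [0, 2, 1, 3, 4, 7, 6, 13, 8, 14, 10, 11, 12, 9, 17, 15, 16, 5]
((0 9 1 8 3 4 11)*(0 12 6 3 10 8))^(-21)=(3 6 12 11 4)(8 10)=[0, 1, 2, 6, 3, 5, 12, 7, 10, 9, 8, 4, 11]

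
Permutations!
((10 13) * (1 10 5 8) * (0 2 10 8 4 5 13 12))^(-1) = (13)(0 12 10 2)(1 8)(4 5) = [12, 8, 0, 3, 5, 4, 6, 7, 1, 9, 2, 11, 10, 13]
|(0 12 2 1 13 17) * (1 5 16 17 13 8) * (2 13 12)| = 10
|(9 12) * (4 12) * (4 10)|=4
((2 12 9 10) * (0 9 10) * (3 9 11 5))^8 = (0 3 11 9 5)(2 10 12) = [3, 1, 10, 11, 4, 0, 6, 7, 8, 5, 12, 9, 2]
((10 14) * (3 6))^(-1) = (3 6)(10 14) = [0, 1, 2, 6, 4, 5, 3, 7, 8, 9, 14, 11, 12, 13, 10]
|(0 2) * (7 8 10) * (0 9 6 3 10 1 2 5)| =8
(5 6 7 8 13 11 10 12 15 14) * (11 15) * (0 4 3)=(0 4 3)(5 6 7 8 13 15 14)(10 12 11)=[4, 1, 2, 0, 3, 6, 7, 8, 13, 9, 12, 10, 11, 15, 5, 14]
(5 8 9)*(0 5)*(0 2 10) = (0 5 8 9 2 10) = [5, 1, 10, 3, 4, 8, 6, 7, 9, 2, 0]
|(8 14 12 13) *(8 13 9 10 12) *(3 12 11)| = |(3 12 9 10 11)(8 14)| = 10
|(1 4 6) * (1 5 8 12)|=6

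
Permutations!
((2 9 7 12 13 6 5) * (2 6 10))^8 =(2 7 13)(9 12 10) =[0, 1, 7, 3, 4, 5, 6, 13, 8, 12, 9, 11, 10, 2]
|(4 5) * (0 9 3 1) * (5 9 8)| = 7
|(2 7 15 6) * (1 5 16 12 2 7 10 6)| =|(1 5 16 12 2 10 6 7 15)| =9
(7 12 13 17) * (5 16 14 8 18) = [0, 1, 2, 3, 4, 16, 6, 12, 18, 9, 10, 11, 13, 17, 8, 15, 14, 7, 5] = (5 16 14 8 18)(7 12 13 17)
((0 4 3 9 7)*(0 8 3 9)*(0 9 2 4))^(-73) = (2 4)(3 8 7 9) = [0, 1, 4, 8, 2, 5, 6, 9, 7, 3]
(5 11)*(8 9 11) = [0, 1, 2, 3, 4, 8, 6, 7, 9, 11, 10, 5] = (5 8 9 11)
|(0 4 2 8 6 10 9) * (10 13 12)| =9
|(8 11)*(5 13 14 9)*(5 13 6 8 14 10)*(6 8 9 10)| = 15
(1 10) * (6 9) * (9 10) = (1 9 6 10) = [0, 9, 2, 3, 4, 5, 10, 7, 8, 6, 1]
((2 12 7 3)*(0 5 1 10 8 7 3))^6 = [0, 1, 2, 3, 4, 5, 6, 7, 8, 9, 10, 11, 12] = (12)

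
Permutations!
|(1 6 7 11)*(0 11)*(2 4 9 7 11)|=15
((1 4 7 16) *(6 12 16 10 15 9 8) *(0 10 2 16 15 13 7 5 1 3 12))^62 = (0 13 2 3 15 8)(1 5 4)(6 10 7 16 12 9) = [13, 5, 3, 15, 1, 4, 10, 16, 0, 6, 7, 11, 9, 2, 14, 8, 12]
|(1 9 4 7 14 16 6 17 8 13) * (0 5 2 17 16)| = 22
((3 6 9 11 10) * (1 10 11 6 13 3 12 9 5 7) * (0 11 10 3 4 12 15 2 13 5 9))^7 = [12, 7, 15, 1, 13, 3, 9, 5, 8, 6, 11, 0, 4, 2, 14, 10] = (0 12 4 13 2 15 10 11)(1 7 5 3)(6 9)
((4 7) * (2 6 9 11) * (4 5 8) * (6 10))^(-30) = [0, 1, 2, 3, 5, 4, 6, 8, 7, 9, 10, 11] = (11)(4 5)(7 8)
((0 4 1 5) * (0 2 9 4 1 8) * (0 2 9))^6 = (0 2 8 4 9 5 1) = [2, 0, 8, 3, 9, 1, 6, 7, 4, 5]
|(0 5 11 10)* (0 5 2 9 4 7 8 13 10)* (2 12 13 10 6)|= 12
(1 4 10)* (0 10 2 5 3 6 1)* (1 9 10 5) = (0 5 3 6 9 10)(1 4 2) = [5, 4, 1, 6, 2, 3, 9, 7, 8, 10, 0]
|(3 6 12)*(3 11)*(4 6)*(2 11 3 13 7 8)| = |(2 11 13 7 8)(3 4 6 12)| = 20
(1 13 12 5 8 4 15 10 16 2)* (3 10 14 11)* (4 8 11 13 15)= (1 15 14 13 12 5 11 3 10 16 2)= [0, 15, 1, 10, 4, 11, 6, 7, 8, 9, 16, 3, 5, 12, 13, 14, 2]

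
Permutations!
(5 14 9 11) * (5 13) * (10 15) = [0, 1, 2, 3, 4, 14, 6, 7, 8, 11, 15, 13, 12, 5, 9, 10] = (5 14 9 11 13)(10 15)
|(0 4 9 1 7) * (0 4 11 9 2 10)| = |(0 11 9 1 7 4 2 10)| = 8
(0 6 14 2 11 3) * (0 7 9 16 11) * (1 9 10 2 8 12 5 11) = (0 6 14 8 12 5 11 3 7 10 2)(1 9 16) = [6, 9, 0, 7, 4, 11, 14, 10, 12, 16, 2, 3, 5, 13, 8, 15, 1]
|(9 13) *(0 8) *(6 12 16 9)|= |(0 8)(6 12 16 9 13)|= 10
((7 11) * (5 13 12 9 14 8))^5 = (5 8 14 9 12 13)(7 11) = [0, 1, 2, 3, 4, 8, 6, 11, 14, 12, 10, 7, 13, 5, 9]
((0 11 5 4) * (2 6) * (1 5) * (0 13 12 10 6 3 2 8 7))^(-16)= (0 12 11 10 1 6 5 8 4 7 13)= [12, 6, 2, 3, 7, 8, 5, 13, 4, 9, 1, 10, 11, 0]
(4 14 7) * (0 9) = (0 9)(4 14 7) = [9, 1, 2, 3, 14, 5, 6, 4, 8, 0, 10, 11, 12, 13, 7]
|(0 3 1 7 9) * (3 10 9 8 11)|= 15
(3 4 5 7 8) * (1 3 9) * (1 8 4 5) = (1 3 5 7 4)(8 9) = [0, 3, 2, 5, 1, 7, 6, 4, 9, 8]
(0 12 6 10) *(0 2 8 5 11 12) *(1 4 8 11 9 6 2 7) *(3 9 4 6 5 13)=(1 6 10 7)(2 11 12)(3 9 5 4 8 13)=[0, 6, 11, 9, 8, 4, 10, 1, 13, 5, 7, 12, 2, 3]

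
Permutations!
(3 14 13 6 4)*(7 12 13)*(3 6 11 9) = (3 14 7 12 13 11 9)(4 6) = [0, 1, 2, 14, 6, 5, 4, 12, 8, 3, 10, 9, 13, 11, 7]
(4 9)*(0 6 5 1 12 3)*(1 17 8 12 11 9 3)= (0 6 5 17 8 12 1 11 9 4 3)= [6, 11, 2, 0, 3, 17, 5, 7, 12, 4, 10, 9, 1, 13, 14, 15, 16, 8]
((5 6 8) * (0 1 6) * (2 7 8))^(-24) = [7, 8, 0, 3, 4, 2, 5, 1, 6] = (0 7 1 8 6 5 2)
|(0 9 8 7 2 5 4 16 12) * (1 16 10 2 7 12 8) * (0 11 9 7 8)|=|(0 7 8 12 11 9 1 16)(2 5 4 10)|=8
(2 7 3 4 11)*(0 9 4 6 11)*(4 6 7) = [9, 1, 4, 7, 0, 5, 11, 3, 8, 6, 10, 2] = (0 9 6 11 2 4)(3 7)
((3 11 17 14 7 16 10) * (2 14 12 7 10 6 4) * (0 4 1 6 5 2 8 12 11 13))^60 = (17) = [0, 1, 2, 3, 4, 5, 6, 7, 8, 9, 10, 11, 12, 13, 14, 15, 16, 17]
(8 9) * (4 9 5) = (4 9 8 5) = [0, 1, 2, 3, 9, 4, 6, 7, 5, 8]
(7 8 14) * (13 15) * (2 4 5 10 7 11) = (2 4 5 10 7 8 14 11)(13 15) = [0, 1, 4, 3, 5, 10, 6, 8, 14, 9, 7, 2, 12, 15, 11, 13]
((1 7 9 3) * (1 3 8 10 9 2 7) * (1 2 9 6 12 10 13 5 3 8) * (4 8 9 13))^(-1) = (1 9 3 5 13 7 2)(4 8)(6 10 12) = [0, 9, 1, 5, 8, 13, 10, 2, 4, 3, 12, 11, 6, 7]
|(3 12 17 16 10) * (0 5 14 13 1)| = |(0 5 14 13 1)(3 12 17 16 10)| = 5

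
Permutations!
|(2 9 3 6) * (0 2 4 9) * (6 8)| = 10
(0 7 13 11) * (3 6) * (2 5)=[7, 1, 5, 6, 4, 2, 3, 13, 8, 9, 10, 0, 12, 11]=(0 7 13 11)(2 5)(3 6)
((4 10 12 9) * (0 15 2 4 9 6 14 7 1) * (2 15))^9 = (15) = [0, 1, 2, 3, 4, 5, 6, 7, 8, 9, 10, 11, 12, 13, 14, 15]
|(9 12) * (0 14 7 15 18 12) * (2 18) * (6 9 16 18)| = |(0 14 7 15 2 6 9)(12 16 18)| = 21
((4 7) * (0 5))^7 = (0 5)(4 7) = [5, 1, 2, 3, 7, 0, 6, 4]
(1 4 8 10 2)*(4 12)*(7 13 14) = [0, 12, 1, 3, 8, 5, 6, 13, 10, 9, 2, 11, 4, 14, 7] = (1 12 4 8 10 2)(7 13 14)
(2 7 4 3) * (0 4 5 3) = [4, 1, 7, 2, 0, 3, 6, 5] = (0 4)(2 7 5 3)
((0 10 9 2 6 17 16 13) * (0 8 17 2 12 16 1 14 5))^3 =(0 12 8 14 10 16 17 5 9 13 1)(2 6) =[12, 0, 6, 3, 4, 9, 2, 7, 14, 13, 16, 11, 8, 1, 10, 15, 17, 5]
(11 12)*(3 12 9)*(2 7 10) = (2 7 10)(3 12 11 9) = [0, 1, 7, 12, 4, 5, 6, 10, 8, 3, 2, 9, 11]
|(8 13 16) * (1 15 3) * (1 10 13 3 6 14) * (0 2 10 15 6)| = |(0 2 10 13 16 8 3 15)(1 6 14)| = 24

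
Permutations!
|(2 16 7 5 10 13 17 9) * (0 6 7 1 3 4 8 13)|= |(0 6 7 5 10)(1 3 4 8 13 17 9 2 16)|= 45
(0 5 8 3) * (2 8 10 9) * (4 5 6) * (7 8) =(0 6 4 5 10 9 2 7 8 3) =[6, 1, 7, 0, 5, 10, 4, 8, 3, 2, 9]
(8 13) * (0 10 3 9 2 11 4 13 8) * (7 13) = (0 10 3 9 2 11 4 7 13) = [10, 1, 11, 9, 7, 5, 6, 13, 8, 2, 3, 4, 12, 0]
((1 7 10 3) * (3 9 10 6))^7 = (1 3 6 7)(9 10) = [0, 3, 2, 6, 4, 5, 7, 1, 8, 10, 9]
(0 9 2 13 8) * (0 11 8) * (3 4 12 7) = (0 9 2 13)(3 4 12 7)(8 11) = [9, 1, 13, 4, 12, 5, 6, 3, 11, 2, 10, 8, 7, 0]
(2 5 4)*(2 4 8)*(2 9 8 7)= [0, 1, 5, 3, 4, 7, 6, 2, 9, 8]= (2 5 7)(8 9)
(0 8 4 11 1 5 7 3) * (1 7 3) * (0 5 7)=(0 8 4 11)(1 7)(3 5)=[8, 7, 2, 5, 11, 3, 6, 1, 4, 9, 10, 0]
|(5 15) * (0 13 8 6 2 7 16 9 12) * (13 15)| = |(0 15 5 13 8 6 2 7 16 9 12)| = 11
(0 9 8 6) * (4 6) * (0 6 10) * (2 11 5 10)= (0 9 8 4 2 11 5 10)= [9, 1, 11, 3, 2, 10, 6, 7, 4, 8, 0, 5]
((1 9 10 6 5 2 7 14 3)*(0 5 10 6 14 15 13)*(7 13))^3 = (0 13 2 5)(1 10)(3 6)(7 15)(9 14) = [13, 10, 5, 6, 4, 0, 3, 15, 8, 14, 1, 11, 12, 2, 9, 7]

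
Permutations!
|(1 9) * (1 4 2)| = 4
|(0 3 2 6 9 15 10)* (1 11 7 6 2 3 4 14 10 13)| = |(0 4 14 10)(1 11 7 6 9 15 13)| = 28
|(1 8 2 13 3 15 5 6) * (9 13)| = |(1 8 2 9 13 3 15 5 6)| = 9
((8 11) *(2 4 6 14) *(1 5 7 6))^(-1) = (1 4 2 14 6 7 5)(8 11) = [0, 4, 14, 3, 2, 1, 7, 5, 11, 9, 10, 8, 12, 13, 6]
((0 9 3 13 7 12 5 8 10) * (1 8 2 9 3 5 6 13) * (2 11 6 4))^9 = (13)(0 10 8 1 3) = [10, 3, 2, 0, 4, 5, 6, 7, 1, 9, 8, 11, 12, 13]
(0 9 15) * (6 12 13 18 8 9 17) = [17, 1, 2, 3, 4, 5, 12, 7, 9, 15, 10, 11, 13, 18, 14, 0, 16, 6, 8] = (0 17 6 12 13 18 8 9 15)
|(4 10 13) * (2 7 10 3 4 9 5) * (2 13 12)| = 12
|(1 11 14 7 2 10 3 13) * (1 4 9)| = 10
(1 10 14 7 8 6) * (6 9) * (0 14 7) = (0 14)(1 10 7 8 9 6) = [14, 10, 2, 3, 4, 5, 1, 8, 9, 6, 7, 11, 12, 13, 0]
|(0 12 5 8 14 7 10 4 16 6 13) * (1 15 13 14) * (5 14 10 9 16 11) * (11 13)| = |(0 12 14 7 9 16 6 10 4 13)(1 15 11 5 8)| = 10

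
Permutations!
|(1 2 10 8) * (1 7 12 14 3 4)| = 9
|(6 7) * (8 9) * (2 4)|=|(2 4)(6 7)(8 9)|=2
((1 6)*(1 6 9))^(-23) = (1 9) = [0, 9, 2, 3, 4, 5, 6, 7, 8, 1]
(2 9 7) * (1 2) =(1 2 9 7) =[0, 2, 9, 3, 4, 5, 6, 1, 8, 7]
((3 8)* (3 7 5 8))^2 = (5 7 8) = [0, 1, 2, 3, 4, 7, 6, 8, 5]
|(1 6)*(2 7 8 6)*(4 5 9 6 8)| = |(1 2 7 4 5 9 6)| = 7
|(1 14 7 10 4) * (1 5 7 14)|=|(14)(4 5 7 10)|=4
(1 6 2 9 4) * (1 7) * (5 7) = (1 6 2 9 4 5 7) = [0, 6, 9, 3, 5, 7, 2, 1, 8, 4]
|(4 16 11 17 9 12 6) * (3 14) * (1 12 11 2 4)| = |(1 12 6)(2 4 16)(3 14)(9 11 17)| = 6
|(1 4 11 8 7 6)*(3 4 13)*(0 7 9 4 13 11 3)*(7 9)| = 5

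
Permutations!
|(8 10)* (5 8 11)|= 4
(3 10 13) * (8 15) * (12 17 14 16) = (3 10 13)(8 15)(12 17 14 16) = [0, 1, 2, 10, 4, 5, 6, 7, 15, 9, 13, 11, 17, 3, 16, 8, 12, 14]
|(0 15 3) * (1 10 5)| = |(0 15 3)(1 10 5)| = 3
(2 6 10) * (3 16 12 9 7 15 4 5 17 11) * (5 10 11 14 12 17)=(2 6 11 3 16 17 14 12 9 7 15 4 10)=[0, 1, 6, 16, 10, 5, 11, 15, 8, 7, 2, 3, 9, 13, 12, 4, 17, 14]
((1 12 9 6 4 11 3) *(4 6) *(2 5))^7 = (1 12 9 4 11 3)(2 5) = [0, 12, 5, 1, 11, 2, 6, 7, 8, 4, 10, 3, 9]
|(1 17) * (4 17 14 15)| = |(1 14 15 4 17)| = 5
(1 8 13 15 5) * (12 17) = (1 8 13 15 5)(12 17) = [0, 8, 2, 3, 4, 1, 6, 7, 13, 9, 10, 11, 17, 15, 14, 5, 16, 12]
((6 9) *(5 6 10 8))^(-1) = (5 8 10 9 6) = [0, 1, 2, 3, 4, 8, 5, 7, 10, 6, 9]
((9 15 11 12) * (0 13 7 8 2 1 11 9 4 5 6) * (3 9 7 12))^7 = (0 13 12 4 5 6)(1 2 8 7 15 9 3 11) = [13, 2, 8, 11, 5, 6, 0, 15, 7, 3, 10, 1, 4, 12, 14, 9]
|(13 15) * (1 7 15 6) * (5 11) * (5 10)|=|(1 7 15 13 6)(5 11 10)|=15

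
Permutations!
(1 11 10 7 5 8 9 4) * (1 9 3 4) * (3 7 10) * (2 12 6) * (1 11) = (2 12 6)(3 4 9 11)(5 8 7) = [0, 1, 12, 4, 9, 8, 2, 5, 7, 11, 10, 3, 6]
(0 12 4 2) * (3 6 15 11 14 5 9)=(0 12 4 2)(3 6 15 11 14 5 9)=[12, 1, 0, 6, 2, 9, 15, 7, 8, 3, 10, 14, 4, 13, 5, 11]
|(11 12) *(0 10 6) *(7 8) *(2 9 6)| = |(0 10 2 9 6)(7 8)(11 12)| = 10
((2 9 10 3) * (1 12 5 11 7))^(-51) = (1 7 11 5 12)(2 9 10 3) = [0, 7, 9, 2, 4, 12, 6, 11, 8, 10, 3, 5, 1]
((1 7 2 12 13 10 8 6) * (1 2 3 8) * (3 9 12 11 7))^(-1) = (1 10 13 12 9 7 11 2 6 8 3) = [0, 10, 6, 1, 4, 5, 8, 11, 3, 7, 13, 2, 9, 12]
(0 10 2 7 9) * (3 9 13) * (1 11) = [10, 11, 7, 9, 4, 5, 6, 13, 8, 0, 2, 1, 12, 3] = (0 10 2 7 13 3 9)(1 11)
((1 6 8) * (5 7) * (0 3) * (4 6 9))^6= (1 9 4 6 8)= [0, 9, 2, 3, 6, 5, 8, 7, 1, 4]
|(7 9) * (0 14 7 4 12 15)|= 7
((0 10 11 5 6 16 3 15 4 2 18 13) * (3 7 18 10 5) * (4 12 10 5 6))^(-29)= (0 6 16 7 18 13)(2 5 4)(3 15 12 10 11)= [6, 1, 5, 15, 2, 4, 16, 18, 8, 9, 11, 3, 10, 0, 14, 12, 7, 17, 13]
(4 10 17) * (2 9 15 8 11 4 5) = [0, 1, 9, 3, 10, 2, 6, 7, 11, 15, 17, 4, 12, 13, 14, 8, 16, 5] = (2 9 15 8 11 4 10 17 5)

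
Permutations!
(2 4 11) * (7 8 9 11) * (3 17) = (2 4 7 8 9 11)(3 17) = [0, 1, 4, 17, 7, 5, 6, 8, 9, 11, 10, 2, 12, 13, 14, 15, 16, 3]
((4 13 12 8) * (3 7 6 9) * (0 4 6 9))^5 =(0 6 8 12 13 4)(3 9 7) =[6, 1, 2, 9, 0, 5, 8, 3, 12, 7, 10, 11, 13, 4]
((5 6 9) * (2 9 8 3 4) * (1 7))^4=(2 8 9 3 5 4 6)=[0, 1, 8, 5, 6, 4, 2, 7, 9, 3]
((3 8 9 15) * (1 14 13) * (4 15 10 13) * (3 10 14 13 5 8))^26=(4 9 5 15 14 8 10)=[0, 1, 2, 3, 9, 15, 6, 7, 10, 5, 4, 11, 12, 13, 8, 14]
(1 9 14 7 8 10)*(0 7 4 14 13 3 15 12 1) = (0 7 8 10)(1 9 13 3 15 12)(4 14) = [7, 9, 2, 15, 14, 5, 6, 8, 10, 13, 0, 11, 1, 3, 4, 12]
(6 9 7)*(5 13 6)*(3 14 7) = (3 14 7 5 13 6 9) = [0, 1, 2, 14, 4, 13, 9, 5, 8, 3, 10, 11, 12, 6, 7]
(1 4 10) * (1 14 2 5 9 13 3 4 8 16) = (1 8 16)(2 5 9 13 3 4 10 14) = [0, 8, 5, 4, 10, 9, 6, 7, 16, 13, 14, 11, 12, 3, 2, 15, 1]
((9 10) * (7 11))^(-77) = (7 11)(9 10) = [0, 1, 2, 3, 4, 5, 6, 11, 8, 10, 9, 7]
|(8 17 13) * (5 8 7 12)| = |(5 8 17 13 7 12)| = 6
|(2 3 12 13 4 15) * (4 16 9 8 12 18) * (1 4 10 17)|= |(1 4 15 2 3 18 10 17)(8 12 13 16 9)|= 40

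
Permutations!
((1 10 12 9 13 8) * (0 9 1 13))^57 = (0 9)(8 13) = [9, 1, 2, 3, 4, 5, 6, 7, 13, 0, 10, 11, 12, 8]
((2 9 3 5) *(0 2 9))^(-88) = (3 9 5) = [0, 1, 2, 9, 4, 3, 6, 7, 8, 5]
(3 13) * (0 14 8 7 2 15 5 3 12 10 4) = (0 14 8 7 2 15 5 3 13 12 10 4) = [14, 1, 15, 13, 0, 3, 6, 2, 7, 9, 4, 11, 10, 12, 8, 5]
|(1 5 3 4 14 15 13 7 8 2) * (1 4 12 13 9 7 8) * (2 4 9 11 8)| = |(1 5 3 12 13 2 9 7)(4 14 15 11 8)| = 40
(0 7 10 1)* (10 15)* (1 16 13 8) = (0 7 15 10 16 13 8 1) = [7, 0, 2, 3, 4, 5, 6, 15, 1, 9, 16, 11, 12, 8, 14, 10, 13]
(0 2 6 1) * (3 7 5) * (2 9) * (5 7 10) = (0 9 2 6 1)(3 10 5) = [9, 0, 6, 10, 4, 3, 1, 7, 8, 2, 5]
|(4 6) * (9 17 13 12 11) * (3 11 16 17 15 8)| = |(3 11 9 15 8)(4 6)(12 16 17 13)| = 20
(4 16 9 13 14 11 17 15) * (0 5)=[5, 1, 2, 3, 16, 0, 6, 7, 8, 13, 10, 17, 12, 14, 11, 4, 9, 15]=(0 5)(4 16 9 13 14 11 17 15)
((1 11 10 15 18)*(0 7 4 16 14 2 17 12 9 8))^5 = (18)(0 2)(4 12)(7 17)(8 14)(9 16) = [2, 1, 0, 3, 12, 5, 6, 17, 14, 16, 10, 11, 4, 13, 8, 15, 9, 7, 18]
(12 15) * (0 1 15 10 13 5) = (0 1 15 12 10 13 5) = [1, 15, 2, 3, 4, 0, 6, 7, 8, 9, 13, 11, 10, 5, 14, 12]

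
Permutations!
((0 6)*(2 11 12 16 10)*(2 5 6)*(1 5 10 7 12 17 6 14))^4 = (0 6 17 11 2)(1 5 14)(7 12 16) = [6, 5, 0, 3, 4, 14, 17, 12, 8, 9, 10, 2, 16, 13, 1, 15, 7, 11]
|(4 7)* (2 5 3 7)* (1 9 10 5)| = |(1 9 10 5 3 7 4 2)| = 8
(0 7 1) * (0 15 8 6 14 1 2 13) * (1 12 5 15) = (0 7 2 13)(5 15 8 6 14 12) = [7, 1, 13, 3, 4, 15, 14, 2, 6, 9, 10, 11, 5, 0, 12, 8]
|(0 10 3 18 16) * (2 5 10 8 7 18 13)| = 5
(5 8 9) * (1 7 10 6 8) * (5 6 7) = [0, 5, 2, 3, 4, 1, 8, 10, 9, 6, 7] = (1 5)(6 8 9)(7 10)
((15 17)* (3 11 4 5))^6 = [0, 1, 2, 4, 3, 11, 6, 7, 8, 9, 10, 5, 12, 13, 14, 15, 16, 17] = (17)(3 4)(5 11)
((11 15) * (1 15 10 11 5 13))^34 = (1 5)(13 15) = [0, 5, 2, 3, 4, 1, 6, 7, 8, 9, 10, 11, 12, 15, 14, 13]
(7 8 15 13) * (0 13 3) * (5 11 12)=(0 13 7 8 15 3)(5 11 12)=[13, 1, 2, 0, 4, 11, 6, 8, 15, 9, 10, 12, 5, 7, 14, 3]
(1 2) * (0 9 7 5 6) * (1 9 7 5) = (0 7 1 2 9 5 6) = [7, 2, 9, 3, 4, 6, 0, 1, 8, 5]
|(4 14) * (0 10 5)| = 6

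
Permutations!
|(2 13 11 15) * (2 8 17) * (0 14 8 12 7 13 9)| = 30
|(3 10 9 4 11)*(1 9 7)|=7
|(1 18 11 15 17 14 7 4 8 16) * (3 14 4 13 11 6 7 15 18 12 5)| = |(1 12 5 3 14 15 17 4 8 16)(6 7 13 11 18)| = 10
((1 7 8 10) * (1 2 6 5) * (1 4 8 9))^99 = (2 4)(5 10)(6 8) = [0, 1, 4, 3, 2, 10, 8, 7, 6, 9, 5]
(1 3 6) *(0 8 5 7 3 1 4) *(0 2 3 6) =[8, 1, 3, 0, 2, 7, 4, 6, 5] =(0 8 5 7 6 4 2 3)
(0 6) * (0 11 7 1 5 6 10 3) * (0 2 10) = (1 5 6 11 7)(2 10 3) = [0, 5, 10, 2, 4, 6, 11, 1, 8, 9, 3, 7]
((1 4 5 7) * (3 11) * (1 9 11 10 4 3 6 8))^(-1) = (1 8 6 11 9 7 5 4 10 3) = [0, 8, 2, 1, 10, 4, 11, 5, 6, 7, 3, 9]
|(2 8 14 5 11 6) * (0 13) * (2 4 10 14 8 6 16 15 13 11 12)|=|(0 11 16 15 13)(2 6 4 10 14 5 12)|=35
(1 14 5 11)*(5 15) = (1 14 15 5 11) = [0, 14, 2, 3, 4, 11, 6, 7, 8, 9, 10, 1, 12, 13, 15, 5]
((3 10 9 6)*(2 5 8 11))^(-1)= (2 11 8 5)(3 6 9 10)= [0, 1, 11, 6, 4, 2, 9, 7, 5, 10, 3, 8]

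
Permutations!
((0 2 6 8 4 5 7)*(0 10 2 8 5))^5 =[4, 1, 2, 3, 8, 5, 6, 7, 0, 9, 10] =(10)(0 4 8)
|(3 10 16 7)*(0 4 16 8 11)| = |(0 4 16 7 3 10 8 11)| = 8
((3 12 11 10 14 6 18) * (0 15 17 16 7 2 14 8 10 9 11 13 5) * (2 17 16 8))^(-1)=(0 5 13 12 3 18 6 14 2 10 8 17 7 16 15)(9 11)=[5, 1, 10, 18, 4, 13, 14, 16, 17, 11, 8, 9, 3, 12, 2, 0, 15, 7, 6]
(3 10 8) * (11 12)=(3 10 8)(11 12)=[0, 1, 2, 10, 4, 5, 6, 7, 3, 9, 8, 12, 11]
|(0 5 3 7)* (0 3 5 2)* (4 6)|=2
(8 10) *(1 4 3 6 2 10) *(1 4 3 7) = (1 3 6 2 10 8 4 7) = [0, 3, 10, 6, 7, 5, 2, 1, 4, 9, 8]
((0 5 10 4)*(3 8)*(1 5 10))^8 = (0 4 10) = [4, 1, 2, 3, 10, 5, 6, 7, 8, 9, 0]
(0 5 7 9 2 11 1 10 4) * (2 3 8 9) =[5, 10, 11, 8, 0, 7, 6, 2, 9, 3, 4, 1] =(0 5 7 2 11 1 10 4)(3 8 9)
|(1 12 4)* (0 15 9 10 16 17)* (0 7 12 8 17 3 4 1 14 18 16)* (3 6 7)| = 44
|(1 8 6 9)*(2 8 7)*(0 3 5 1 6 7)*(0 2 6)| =9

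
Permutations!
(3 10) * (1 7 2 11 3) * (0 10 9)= (0 10 1 7 2 11 3 9)= [10, 7, 11, 9, 4, 5, 6, 2, 8, 0, 1, 3]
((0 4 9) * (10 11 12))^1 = [4, 1, 2, 3, 9, 5, 6, 7, 8, 0, 11, 12, 10] = (0 4 9)(10 11 12)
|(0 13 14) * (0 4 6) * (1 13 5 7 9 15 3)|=11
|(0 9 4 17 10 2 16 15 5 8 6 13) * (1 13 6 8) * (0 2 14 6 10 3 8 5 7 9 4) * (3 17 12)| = 39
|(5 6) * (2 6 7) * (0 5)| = 5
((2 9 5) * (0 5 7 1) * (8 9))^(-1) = (0 1 7 9 8 2 5) = [1, 7, 5, 3, 4, 0, 6, 9, 2, 8]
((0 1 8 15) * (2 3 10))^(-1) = (0 15 8 1)(2 10 3) = [15, 0, 10, 2, 4, 5, 6, 7, 1, 9, 3, 11, 12, 13, 14, 8]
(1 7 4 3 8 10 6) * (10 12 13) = [0, 7, 2, 8, 3, 5, 1, 4, 12, 9, 6, 11, 13, 10] = (1 7 4 3 8 12 13 10 6)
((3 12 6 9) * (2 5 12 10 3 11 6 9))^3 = (2 9)(3 10)(5 11)(6 12) = [0, 1, 9, 10, 4, 11, 12, 7, 8, 2, 3, 5, 6]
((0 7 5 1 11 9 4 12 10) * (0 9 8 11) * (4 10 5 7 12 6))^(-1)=(0 1 5 12)(4 6)(8 11)(9 10)=[1, 5, 2, 3, 6, 12, 4, 7, 11, 10, 9, 8, 0]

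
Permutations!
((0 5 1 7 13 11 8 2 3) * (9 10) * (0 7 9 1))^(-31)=[5, 10, 8, 2, 4, 0, 6, 3, 11, 1, 9, 13, 12, 7]=(0 5)(1 10 9)(2 8 11 13 7 3)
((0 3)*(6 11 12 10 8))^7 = [3, 1, 2, 0, 4, 5, 12, 7, 11, 9, 6, 10, 8] = (0 3)(6 12 8 11 10)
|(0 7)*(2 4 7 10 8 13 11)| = |(0 10 8 13 11 2 4 7)| = 8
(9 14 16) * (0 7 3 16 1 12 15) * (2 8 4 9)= (0 7 3 16 2 8 4 9 14 1 12 15)= [7, 12, 8, 16, 9, 5, 6, 3, 4, 14, 10, 11, 15, 13, 1, 0, 2]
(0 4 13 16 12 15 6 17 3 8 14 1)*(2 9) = (0 4 13 16 12 15 6 17 3 8 14 1)(2 9) = [4, 0, 9, 8, 13, 5, 17, 7, 14, 2, 10, 11, 15, 16, 1, 6, 12, 3]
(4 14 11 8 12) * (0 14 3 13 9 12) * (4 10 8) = (0 14 11 4 3 13 9 12 10 8) = [14, 1, 2, 13, 3, 5, 6, 7, 0, 12, 8, 4, 10, 9, 11]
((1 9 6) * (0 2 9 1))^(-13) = (0 6 9 2) = [6, 1, 0, 3, 4, 5, 9, 7, 8, 2]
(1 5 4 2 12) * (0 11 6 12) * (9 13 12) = (0 11 6 9 13 12 1 5 4 2) = [11, 5, 0, 3, 2, 4, 9, 7, 8, 13, 10, 6, 1, 12]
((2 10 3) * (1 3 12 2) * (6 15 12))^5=[0, 3, 2, 1, 4, 5, 6, 7, 8, 9, 10, 11, 12, 13, 14, 15]=(15)(1 3)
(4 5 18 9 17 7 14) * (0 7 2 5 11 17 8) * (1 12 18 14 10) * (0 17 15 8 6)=(0 7 10 1 12 18 9 6)(2 5 14 4 11 15 8 17)=[7, 12, 5, 3, 11, 14, 0, 10, 17, 6, 1, 15, 18, 13, 4, 8, 16, 2, 9]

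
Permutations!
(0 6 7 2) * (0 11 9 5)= (0 6 7 2 11 9 5)= [6, 1, 11, 3, 4, 0, 7, 2, 8, 5, 10, 9]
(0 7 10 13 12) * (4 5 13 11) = (0 7 10 11 4 5 13 12) = [7, 1, 2, 3, 5, 13, 6, 10, 8, 9, 11, 4, 0, 12]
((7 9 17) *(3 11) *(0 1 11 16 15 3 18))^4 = [0, 1, 2, 16, 4, 5, 6, 9, 8, 17, 10, 11, 12, 13, 14, 3, 15, 7, 18] = (18)(3 16 15)(7 9 17)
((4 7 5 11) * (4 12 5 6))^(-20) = (4 7 6)(5 11 12) = [0, 1, 2, 3, 7, 11, 4, 6, 8, 9, 10, 12, 5]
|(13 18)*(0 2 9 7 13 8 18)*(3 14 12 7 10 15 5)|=22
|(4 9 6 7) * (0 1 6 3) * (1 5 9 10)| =|(0 5 9 3)(1 6 7 4 10)| =20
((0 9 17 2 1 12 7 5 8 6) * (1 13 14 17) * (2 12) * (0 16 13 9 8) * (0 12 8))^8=(1 9 2)(5 7 12)(6 13 17)(8 16 14)=[0, 9, 1, 3, 4, 7, 13, 12, 16, 2, 10, 11, 5, 17, 8, 15, 14, 6]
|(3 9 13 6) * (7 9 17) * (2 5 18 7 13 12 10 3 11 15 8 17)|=|(2 5 18 7 9 12 10 3)(6 11 15 8 17 13)|=24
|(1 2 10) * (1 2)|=2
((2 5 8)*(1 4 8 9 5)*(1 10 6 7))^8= (1 4 8 2 10 6 7)= [0, 4, 10, 3, 8, 5, 7, 1, 2, 9, 6]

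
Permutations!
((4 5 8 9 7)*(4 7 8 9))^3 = [0, 1, 2, 3, 8, 4, 6, 7, 9, 5] = (4 8 9 5)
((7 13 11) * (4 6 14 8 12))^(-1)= (4 12 8 14 6)(7 11 13)= [0, 1, 2, 3, 12, 5, 4, 11, 14, 9, 10, 13, 8, 7, 6]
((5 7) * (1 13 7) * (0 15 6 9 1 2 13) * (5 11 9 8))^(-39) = (0 2 1 5 9 8 11 6 7 15 13) = [2, 5, 1, 3, 4, 9, 7, 15, 11, 8, 10, 6, 12, 0, 14, 13]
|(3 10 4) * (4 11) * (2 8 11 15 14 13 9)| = |(2 8 11 4 3 10 15 14 13 9)| = 10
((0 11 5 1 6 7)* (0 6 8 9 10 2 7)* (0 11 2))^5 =[5, 2, 1, 3, 4, 0, 9, 8, 7, 6, 11, 10] =(0 5)(1 2)(6 9)(7 8)(10 11)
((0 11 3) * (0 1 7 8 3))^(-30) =(11)(1 8)(3 7) =[0, 8, 2, 7, 4, 5, 6, 3, 1, 9, 10, 11]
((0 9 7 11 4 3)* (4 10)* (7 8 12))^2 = (0 8 7 10 3 9 12 11 4) = [8, 1, 2, 9, 0, 5, 6, 10, 7, 12, 3, 4, 11]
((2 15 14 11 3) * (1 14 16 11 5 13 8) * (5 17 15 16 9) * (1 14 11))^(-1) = (1 16 2 3 11)(5 9 15 17 14 8 13) = [0, 16, 3, 11, 4, 9, 6, 7, 13, 15, 10, 1, 12, 5, 8, 17, 2, 14]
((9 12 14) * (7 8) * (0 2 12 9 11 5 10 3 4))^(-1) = (0 4 3 10 5 11 14 12 2)(7 8) = [4, 1, 0, 10, 3, 11, 6, 8, 7, 9, 5, 14, 2, 13, 12]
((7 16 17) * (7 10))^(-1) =[0, 1, 2, 3, 4, 5, 6, 10, 8, 9, 17, 11, 12, 13, 14, 15, 7, 16] =(7 10 17 16)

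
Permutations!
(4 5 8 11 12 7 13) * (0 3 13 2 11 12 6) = [3, 1, 11, 13, 5, 8, 0, 2, 12, 9, 10, 6, 7, 4] = (0 3 13 4 5 8 12 7 2 11 6)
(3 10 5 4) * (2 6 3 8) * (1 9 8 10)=(1 9 8 2 6 3)(4 10 5)=[0, 9, 6, 1, 10, 4, 3, 7, 2, 8, 5]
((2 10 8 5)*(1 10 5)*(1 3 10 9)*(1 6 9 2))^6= (10)= [0, 1, 2, 3, 4, 5, 6, 7, 8, 9, 10]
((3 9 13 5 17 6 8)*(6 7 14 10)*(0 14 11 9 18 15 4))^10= [14, 1, 2, 18, 0, 9, 8, 5, 3, 7, 6, 17, 12, 11, 10, 4, 16, 13, 15]= (0 14 10 6 8 3 18 15 4)(5 9 7)(11 17 13)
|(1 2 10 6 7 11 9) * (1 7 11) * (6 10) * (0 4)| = 6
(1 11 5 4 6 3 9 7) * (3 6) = (1 11 5 4 3 9 7) = [0, 11, 2, 9, 3, 4, 6, 1, 8, 7, 10, 5]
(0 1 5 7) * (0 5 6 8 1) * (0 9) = (0 9)(1 6 8)(5 7) = [9, 6, 2, 3, 4, 7, 8, 5, 1, 0]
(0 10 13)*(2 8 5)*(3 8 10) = (0 3 8 5 2 10 13) = [3, 1, 10, 8, 4, 2, 6, 7, 5, 9, 13, 11, 12, 0]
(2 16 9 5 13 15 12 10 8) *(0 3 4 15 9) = (0 3 4 15 12 10 8 2 16)(5 13 9) = [3, 1, 16, 4, 15, 13, 6, 7, 2, 5, 8, 11, 10, 9, 14, 12, 0]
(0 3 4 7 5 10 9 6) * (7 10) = [3, 1, 2, 4, 10, 7, 0, 5, 8, 6, 9] = (0 3 4 10 9 6)(5 7)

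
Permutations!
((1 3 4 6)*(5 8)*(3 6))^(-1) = [0, 6, 2, 4, 3, 8, 1, 7, 5] = (1 6)(3 4)(5 8)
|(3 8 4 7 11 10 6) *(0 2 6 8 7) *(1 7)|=|(0 2 6 3 1 7 11 10 8 4)|=10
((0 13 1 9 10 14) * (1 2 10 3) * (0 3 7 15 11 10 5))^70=(0 2)(1 14 11 7)(3 10 15 9)(5 13)=[2, 14, 0, 10, 4, 13, 6, 1, 8, 3, 15, 7, 12, 5, 11, 9]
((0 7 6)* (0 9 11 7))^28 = [0, 1, 2, 3, 4, 5, 6, 7, 8, 9, 10, 11] = (11)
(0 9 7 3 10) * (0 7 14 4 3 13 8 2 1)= (0 9 14 4 3 10 7 13 8 2 1)= [9, 0, 1, 10, 3, 5, 6, 13, 2, 14, 7, 11, 12, 8, 4]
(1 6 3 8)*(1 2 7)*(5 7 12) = (1 6 3 8 2 12 5 7) = [0, 6, 12, 8, 4, 7, 3, 1, 2, 9, 10, 11, 5]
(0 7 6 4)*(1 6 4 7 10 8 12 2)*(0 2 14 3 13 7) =(0 10 8 12 14 3 13 7 4 2 1 6) =[10, 6, 1, 13, 2, 5, 0, 4, 12, 9, 8, 11, 14, 7, 3]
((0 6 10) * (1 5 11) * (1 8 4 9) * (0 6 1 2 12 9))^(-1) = [4, 0, 9, 3, 8, 1, 10, 7, 11, 12, 6, 5, 2] = (0 4 8 11 5 1)(2 9 12)(6 10)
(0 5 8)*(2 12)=(0 5 8)(2 12)=[5, 1, 12, 3, 4, 8, 6, 7, 0, 9, 10, 11, 2]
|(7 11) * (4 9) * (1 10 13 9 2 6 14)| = |(1 10 13 9 4 2 6 14)(7 11)| = 8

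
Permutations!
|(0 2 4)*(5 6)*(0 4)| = |(0 2)(5 6)| = 2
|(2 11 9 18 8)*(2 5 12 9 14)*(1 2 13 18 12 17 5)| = |(1 2 11 14 13 18 8)(5 17)(9 12)| = 14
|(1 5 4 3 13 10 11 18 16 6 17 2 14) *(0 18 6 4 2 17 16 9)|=|(0 18 9)(1 5 2 14)(3 13 10 11 6 16 4)|=84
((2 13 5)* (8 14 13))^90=(14)=[0, 1, 2, 3, 4, 5, 6, 7, 8, 9, 10, 11, 12, 13, 14]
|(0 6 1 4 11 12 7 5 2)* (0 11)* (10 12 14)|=|(0 6 1 4)(2 11 14 10 12 7 5)|=28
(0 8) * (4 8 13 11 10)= (0 13 11 10 4 8)= [13, 1, 2, 3, 8, 5, 6, 7, 0, 9, 4, 10, 12, 11]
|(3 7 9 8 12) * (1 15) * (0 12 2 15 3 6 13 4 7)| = 12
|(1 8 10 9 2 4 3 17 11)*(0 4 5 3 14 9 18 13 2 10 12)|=15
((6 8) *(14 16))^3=(6 8)(14 16)=[0, 1, 2, 3, 4, 5, 8, 7, 6, 9, 10, 11, 12, 13, 16, 15, 14]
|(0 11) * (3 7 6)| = 6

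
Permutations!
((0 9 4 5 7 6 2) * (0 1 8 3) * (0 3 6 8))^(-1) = (0 1 2 6 8 7 5 4 9) = [1, 2, 6, 3, 9, 4, 8, 5, 7, 0]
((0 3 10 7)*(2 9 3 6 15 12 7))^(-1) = (0 7 12 15 6)(2 10 3 9) = [7, 1, 10, 9, 4, 5, 0, 12, 8, 2, 3, 11, 15, 13, 14, 6]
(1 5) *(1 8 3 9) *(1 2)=(1 5 8 3 9 2)=[0, 5, 1, 9, 4, 8, 6, 7, 3, 2]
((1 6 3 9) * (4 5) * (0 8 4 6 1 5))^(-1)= (0 4 8)(3 6 5 9)= [4, 1, 2, 6, 8, 9, 5, 7, 0, 3]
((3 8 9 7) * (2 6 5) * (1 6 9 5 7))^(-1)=(1 9 2 5 8 3 7 6)=[0, 9, 5, 7, 4, 8, 1, 6, 3, 2]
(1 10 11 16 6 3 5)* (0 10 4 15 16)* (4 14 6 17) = (0 10 11)(1 14 6 3 5)(4 15 16 17) = [10, 14, 2, 5, 15, 1, 3, 7, 8, 9, 11, 0, 12, 13, 6, 16, 17, 4]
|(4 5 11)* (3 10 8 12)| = 12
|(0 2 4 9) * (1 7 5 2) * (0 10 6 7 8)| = |(0 1 8)(2 4 9 10 6 7 5)| = 21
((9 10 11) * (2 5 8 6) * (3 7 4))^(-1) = [0, 1, 6, 4, 7, 2, 8, 3, 5, 11, 9, 10] = (2 6 8 5)(3 4 7)(9 11 10)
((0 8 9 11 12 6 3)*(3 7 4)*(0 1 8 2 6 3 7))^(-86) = (0 2 6)(1 12 9)(3 11 8) = [2, 12, 6, 11, 4, 5, 0, 7, 3, 1, 10, 8, 9]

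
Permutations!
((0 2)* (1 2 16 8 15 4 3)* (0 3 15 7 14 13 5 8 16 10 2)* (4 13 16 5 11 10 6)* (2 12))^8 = (0 2 11 4 1 12 13 6 3 10 15)(5 14 8 16 7) = [2, 12, 11, 10, 1, 14, 3, 5, 16, 9, 15, 4, 13, 6, 8, 0, 7]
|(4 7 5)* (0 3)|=|(0 3)(4 7 5)|=6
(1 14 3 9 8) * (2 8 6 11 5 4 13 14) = (1 2 8)(3 9 6 11 5 4 13 14) = [0, 2, 8, 9, 13, 4, 11, 7, 1, 6, 10, 5, 12, 14, 3]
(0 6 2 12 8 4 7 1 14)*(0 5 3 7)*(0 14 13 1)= [6, 13, 12, 7, 14, 3, 2, 0, 4, 9, 10, 11, 8, 1, 5]= (0 6 2 12 8 4 14 5 3 7)(1 13)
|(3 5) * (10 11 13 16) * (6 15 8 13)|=|(3 5)(6 15 8 13 16 10 11)|=14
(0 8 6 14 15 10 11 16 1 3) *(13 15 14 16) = (0 8 6 16 1 3)(10 11 13 15) = [8, 3, 2, 0, 4, 5, 16, 7, 6, 9, 11, 13, 12, 15, 14, 10, 1]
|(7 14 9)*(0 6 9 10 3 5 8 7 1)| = 12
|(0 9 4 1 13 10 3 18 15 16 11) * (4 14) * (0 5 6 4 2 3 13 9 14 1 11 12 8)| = 36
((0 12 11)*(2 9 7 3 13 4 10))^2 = (0 11 12)(2 7 13 10 9 3 4) = [11, 1, 7, 4, 2, 5, 6, 13, 8, 3, 9, 12, 0, 10]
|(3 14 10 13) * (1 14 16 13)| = 3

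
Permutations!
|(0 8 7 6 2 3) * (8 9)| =|(0 9 8 7 6 2 3)| =7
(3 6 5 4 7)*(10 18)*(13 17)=(3 6 5 4 7)(10 18)(13 17)=[0, 1, 2, 6, 7, 4, 5, 3, 8, 9, 18, 11, 12, 17, 14, 15, 16, 13, 10]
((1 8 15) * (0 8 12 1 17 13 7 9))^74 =(0 13 8 7 15 9 17) =[13, 1, 2, 3, 4, 5, 6, 15, 7, 17, 10, 11, 12, 8, 14, 9, 16, 0]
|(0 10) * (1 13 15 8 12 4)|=|(0 10)(1 13 15 8 12 4)|=6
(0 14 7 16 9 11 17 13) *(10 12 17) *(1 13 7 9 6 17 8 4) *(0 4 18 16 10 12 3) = (0 14 9 11 12 8 18 16 6 17 7 10 3)(1 13 4) = [14, 13, 2, 0, 1, 5, 17, 10, 18, 11, 3, 12, 8, 4, 9, 15, 6, 7, 16]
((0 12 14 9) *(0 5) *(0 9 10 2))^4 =(0 2 10 14 12) =[2, 1, 10, 3, 4, 5, 6, 7, 8, 9, 14, 11, 0, 13, 12]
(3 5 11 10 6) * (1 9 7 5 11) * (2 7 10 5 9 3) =(1 3 11 5)(2 7 9 10 6) =[0, 3, 7, 11, 4, 1, 2, 9, 8, 10, 6, 5]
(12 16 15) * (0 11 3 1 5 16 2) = [11, 5, 0, 1, 4, 16, 6, 7, 8, 9, 10, 3, 2, 13, 14, 12, 15] = (0 11 3 1 5 16 15 12 2)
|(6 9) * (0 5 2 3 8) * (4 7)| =10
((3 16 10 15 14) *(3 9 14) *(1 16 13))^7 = (1 16 10 15 3 13)(9 14) = [0, 16, 2, 13, 4, 5, 6, 7, 8, 14, 15, 11, 12, 1, 9, 3, 10]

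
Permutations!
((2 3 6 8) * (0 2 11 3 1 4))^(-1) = (0 4 1 2)(3 11 8 6) = [4, 2, 0, 11, 1, 5, 3, 7, 6, 9, 10, 8]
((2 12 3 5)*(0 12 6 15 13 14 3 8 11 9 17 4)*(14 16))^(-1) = (0 4 17 9 11 8 12)(2 5 3 14 16 13 15 6) = [4, 1, 5, 14, 17, 3, 2, 7, 12, 11, 10, 8, 0, 15, 16, 6, 13, 9]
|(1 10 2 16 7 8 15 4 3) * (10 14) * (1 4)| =8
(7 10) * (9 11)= [0, 1, 2, 3, 4, 5, 6, 10, 8, 11, 7, 9]= (7 10)(9 11)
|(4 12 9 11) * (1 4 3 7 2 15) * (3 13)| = 10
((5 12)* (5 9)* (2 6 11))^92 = (2 11 6)(5 9 12) = [0, 1, 11, 3, 4, 9, 2, 7, 8, 12, 10, 6, 5]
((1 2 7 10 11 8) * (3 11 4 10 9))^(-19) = [0, 7, 9, 8, 10, 5, 6, 3, 2, 11, 4, 1] = (1 7 3 8 2 9 11)(4 10)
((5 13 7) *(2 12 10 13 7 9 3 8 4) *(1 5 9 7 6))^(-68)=(1 5 6)(2 7 4 13 8 10 3 12 9)=[0, 5, 7, 12, 13, 6, 1, 4, 10, 2, 3, 11, 9, 8]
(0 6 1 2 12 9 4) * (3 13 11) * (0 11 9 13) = (0 6 1 2 12 13 9 4 11 3) = [6, 2, 12, 0, 11, 5, 1, 7, 8, 4, 10, 3, 13, 9]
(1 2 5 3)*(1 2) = (2 5 3) = [0, 1, 5, 2, 4, 3]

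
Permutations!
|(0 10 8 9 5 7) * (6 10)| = |(0 6 10 8 9 5 7)| = 7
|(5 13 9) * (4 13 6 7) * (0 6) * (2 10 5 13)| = |(0 6 7 4 2 10 5)(9 13)| = 14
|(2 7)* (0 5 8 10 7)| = |(0 5 8 10 7 2)| = 6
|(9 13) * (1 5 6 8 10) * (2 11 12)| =30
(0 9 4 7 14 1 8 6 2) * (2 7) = [9, 8, 0, 3, 2, 5, 7, 14, 6, 4, 10, 11, 12, 13, 1] = (0 9 4 2)(1 8 6 7 14)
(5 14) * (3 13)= (3 13)(5 14)= [0, 1, 2, 13, 4, 14, 6, 7, 8, 9, 10, 11, 12, 3, 5]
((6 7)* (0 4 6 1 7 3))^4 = [0, 1, 2, 3, 4, 5, 6, 7] = (7)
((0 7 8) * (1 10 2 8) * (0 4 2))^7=(0 10 1 7)(2 8 4)=[10, 7, 8, 3, 2, 5, 6, 0, 4, 9, 1]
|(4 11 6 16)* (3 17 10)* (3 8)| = 4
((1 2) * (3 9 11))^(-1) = (1 2)(3 11 9) = [0, 2, 1, 11, 4, 5, 6, 7, 8, 3, 10, 9]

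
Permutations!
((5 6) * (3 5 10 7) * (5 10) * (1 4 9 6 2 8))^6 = [0, 8, 5, 3, 1, 6, 9, 7, 2, 4, 10] = (10)(1 8 2 5 6 9 4)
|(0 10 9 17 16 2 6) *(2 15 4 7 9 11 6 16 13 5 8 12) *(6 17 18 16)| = |(0 10 11 17 13 5 8 12 2 6)(4 7 9 18 16 15)| = 30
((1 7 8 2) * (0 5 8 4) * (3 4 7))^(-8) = (0 4 3 1 2 8 5) = [4, 2, 8, 1, 3, 0, 6, 7, 5]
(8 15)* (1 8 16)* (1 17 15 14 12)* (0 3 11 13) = (0 3 11 13)(1 8 14 12)(15 16 17) = [3, 8, 2, 11, 4, 5, 6, 7, 14, 9, 10, 13, 1, 0, 12, 16, 17, 15]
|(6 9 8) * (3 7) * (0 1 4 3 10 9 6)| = 8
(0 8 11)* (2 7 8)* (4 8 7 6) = (0 2 6 4 8 11) = [2, 1, 6, 3, 8, 5, 4, 7, 11, 9, 10, 0]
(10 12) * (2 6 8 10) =(2 6 8 10 12) =[0, 1, 6, 3, 4, 5, 8, 7, 10, 9, 12, 11, 2]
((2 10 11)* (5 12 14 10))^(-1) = (2 11 10 14 12 5) = [0, 1, 11, 3, 4, 2, 6, 7, 8, 9, 14, 10, 5, 13, 12]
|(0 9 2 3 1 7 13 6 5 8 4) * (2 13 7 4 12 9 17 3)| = |(0 17 3 1 4)(5 8 12 9 13 6)| = 30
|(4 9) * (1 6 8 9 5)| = |(1 6 8 9 4 5)| = 6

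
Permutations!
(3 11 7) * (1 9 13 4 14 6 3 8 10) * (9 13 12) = (1 13 4 14 6 3 11 7 8 10)(9 12) = [0, 13, 2, 11, 14, 5, 3, 8, 10, 12, 1, 7, 9, 4, 6]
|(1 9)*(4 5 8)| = |(1 9)(4 5 8)| = 6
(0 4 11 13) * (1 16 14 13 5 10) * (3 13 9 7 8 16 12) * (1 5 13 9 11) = (0 4 1 12 3 9 7 8 16 14 11 13)(5 10) = [4, 12, 2, 9, 1, 10, 6, 8, 16, 7, 5, 13, 3, 0, 11, 15, 14]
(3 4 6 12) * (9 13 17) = (3 4 6 12)(9 13 17) = [0, 1, 2, 4, 6, 5, 12, 7, 8, 13, 10, 11, 3, 17, 14, 15, 16, 9]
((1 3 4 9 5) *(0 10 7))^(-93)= (10)(1 4 5 3 9)= [0, 4, 2, 9, 5, 3, 6, 7, 8, 1, 10]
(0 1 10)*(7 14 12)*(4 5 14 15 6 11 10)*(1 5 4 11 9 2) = [5, 11, 1, 3, 4, 14, 9, 15, 8, 2, 0, 10, 7, 13, 12, 6] = (0 5 14 12 7 15 6 9 2 1 11 10)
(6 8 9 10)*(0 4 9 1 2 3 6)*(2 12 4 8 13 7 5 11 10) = [8, 12, 3, 6, 9, 11, 13, 5, 1, 2, 0, 10, 4, 7] = (0 8 1 12 4 9 2 3 6 13 7 5 11 10)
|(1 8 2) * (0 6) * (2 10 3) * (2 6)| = |(0 2 1 8 10 3 6)| = 7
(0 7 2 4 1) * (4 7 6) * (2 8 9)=(0 6 4 1)(2 7 8 9)=[6, 0, 7, 3, 1, 5, 4, 8, 9, 2]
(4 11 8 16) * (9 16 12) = [0, 1, 2, 3, 11, 5, 6, 7, 12, 16, 10, 8, 9, 13, 14, 15, 4] = (4 11 8 12 9 16)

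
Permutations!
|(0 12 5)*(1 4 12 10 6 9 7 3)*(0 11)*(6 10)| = 10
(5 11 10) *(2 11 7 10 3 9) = (2 11 3 9)(5 7 10) = [0, 1, 11, 9, 4, 7, 6, 10, 8, 2, 5, 3]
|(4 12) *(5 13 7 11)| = |(4 12)(5 13 7 11)| = 4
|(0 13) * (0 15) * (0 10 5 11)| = |(0 13 15 10 5 11)| = 6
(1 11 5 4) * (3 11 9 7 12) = [0, 9, 2, 11, 1, 4, 6, 12, 8, 7, 10, 5, 3] = (1 9 7 12 3 11 5 4)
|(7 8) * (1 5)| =|(1 5)(7 8)| =2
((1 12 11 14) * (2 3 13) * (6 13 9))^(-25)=(1 14 11 12)=[0, 14, 2, 3, 4, 5, 6, 7, 8, 9, 10, 12, 1, 13, 11]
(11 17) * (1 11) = (1 11 17) = [0, 11, 2, 3, 4, 5, 6, 7, 8, 9, 10, 17, 12, 13, 14, 15, 16, 1]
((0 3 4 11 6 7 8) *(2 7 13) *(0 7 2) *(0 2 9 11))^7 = (0 3 4)(2 11 13 9 6)(7 8) = [3, 1, 11, 4, 0, 5, 2, 8, 7, 6, 10, 13, 12, 9]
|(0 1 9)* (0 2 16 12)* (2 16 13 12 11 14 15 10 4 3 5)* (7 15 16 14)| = |(0 1 9 14 16 11 7 15 10 4 3 5 2 13 12)| = 15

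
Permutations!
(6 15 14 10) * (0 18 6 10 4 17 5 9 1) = (0 18 6 15 14 4 17 5 9 1) = [18, 0, 2, 3, 17, 9, 15, 7, 8, 1, 10, 11, 12, 13, 4, 14, 16, 5, 6]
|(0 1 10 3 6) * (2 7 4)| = 15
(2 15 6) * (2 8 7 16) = [0, 1, 15, 3, 4, 5, 8, 16, 7, 9, 10, 11, 12, 13, 14, 6, 2] = (2 15 6 8 7 16)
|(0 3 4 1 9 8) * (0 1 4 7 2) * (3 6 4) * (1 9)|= |(0 6 4 3 7 2)(8 9)|= 6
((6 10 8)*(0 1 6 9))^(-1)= (0 9 8 10 6 1)= [9, 0, 2, 3, 4, 5, 1, 7, 10, 8, 6]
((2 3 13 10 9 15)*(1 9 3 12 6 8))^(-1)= (1 8 6 12 2 15 9)(3 10 13)= [0, 8, 15, 10, 4, 5, 12, 7, 6, 1, 13, 11, 2, 3, 14, 9]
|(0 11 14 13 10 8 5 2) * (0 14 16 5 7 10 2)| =|(0 11 16 5)(2 14 13)(7 10 8)| =12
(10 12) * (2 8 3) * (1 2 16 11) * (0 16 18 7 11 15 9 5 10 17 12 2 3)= (0 16 15 9 5 10 2 8)(1 3 18 7 11)(12 17)= [16, 3, 8, 18, 4, 10, 6, 11, 0, 5, 2, 1, 17, 13, 14, 9, 15, 12, 7]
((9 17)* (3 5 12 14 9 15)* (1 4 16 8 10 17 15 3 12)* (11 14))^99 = (1 8 3 4 10 5 16 17)(9 14 11 12 15) = [0, 8, 2, 4, 10, 16, 6, 7, 3, 14, 5, 12, 15, 13, 11, 9, 17, 1]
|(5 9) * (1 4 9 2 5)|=6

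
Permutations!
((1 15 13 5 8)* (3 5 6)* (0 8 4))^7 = (0 5 6 15 8 4 3 13 1) = [5, 0, 2, 13, 3, 6, 15, 7, 4, 9, 10, 11, 12, 1, 14, 8]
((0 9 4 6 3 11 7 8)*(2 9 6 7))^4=[2, 1, 8, 4, 6, 5, 9, 3, 11, 0, 10, 7]=(0 2 8 11 7 3 4 6 9)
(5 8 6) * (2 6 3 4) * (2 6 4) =(2 4 6 5 8 3) =[0, 1, 4, 2, 6, 8, 5, 7, 3]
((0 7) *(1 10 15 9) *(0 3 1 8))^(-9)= (0 8 9 15 10 1 3 7)= [8, 3, 2, 7, 4, 5, 6, 0, 9, 15, 1, 11, 12, 13, 14, 10]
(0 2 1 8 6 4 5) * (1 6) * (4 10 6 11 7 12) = (0 2 11 7 12 4 5)(1 8)(6 10) = [2, 8, 11, 3, 5, 0, 10, 12, 1, 9, 6, 7, 4]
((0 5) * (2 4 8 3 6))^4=(2 6 3 8 4)=[0, 1, 6, 8, 2, 5, 3, 7, 4]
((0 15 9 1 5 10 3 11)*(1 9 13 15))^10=(15)(0 3 5)(1 11 10)=[3, 11, 2, 5, 4, 0, 6, 7, 8, 9, 1, 10, 12, 13, 14, 15]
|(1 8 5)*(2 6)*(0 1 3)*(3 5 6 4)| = 7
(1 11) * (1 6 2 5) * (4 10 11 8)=(1 8 4 10 11 6 2 5)=[0, 8, 5, 3, 10, 1, 2, 7, 4, 9, 11, 6]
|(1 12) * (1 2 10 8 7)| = |(1 12 2 10 8 7)| = 6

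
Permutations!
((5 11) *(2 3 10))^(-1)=(2 10 3)(5 11)=[0, 1, 10, 2, 4, 11, 6, 7, 8, 9, 3, 5]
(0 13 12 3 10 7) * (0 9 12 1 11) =(0 13 1 11)(3 10 7 9 12) =[13, 11, 2, 10, 4, 5, 6, 9, 8, 12, 7, 0, 3, 1]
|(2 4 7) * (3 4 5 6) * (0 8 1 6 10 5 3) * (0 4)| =|(0 8 1 6 4 7 2 3)(5 10)| =8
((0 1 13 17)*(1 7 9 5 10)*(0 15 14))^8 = [15, 5, 2, 3, 4, 7, 6, 14, 8, 0, 9, 11, 12, 10, 17, 13, 16, 1] = (0 15 13 10 9)(1 5 7 14 17)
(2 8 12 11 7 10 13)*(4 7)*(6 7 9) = [0, 1, 8, 3, 9, 5, 7, 10, 12, 6, 13, 4, 11, 2] = (2 8 12 11 4 9 6 7 10 13)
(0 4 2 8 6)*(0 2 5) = (0 4 5)(2 8 6) = [4, 1, 8, 3, 5, 0, 2, 7, 6]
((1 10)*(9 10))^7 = (1 9 10) = [0, 9, 2, 3, 4, 5, 6, 7, 8, 10, 1]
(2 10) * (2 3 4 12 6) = (2 10 3 4 12 6) = [0, 1, 10, 4, 12, 5, 2, 7, 8, 9, 3, 11, 6]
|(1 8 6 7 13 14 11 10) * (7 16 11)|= 6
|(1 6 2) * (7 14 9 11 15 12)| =6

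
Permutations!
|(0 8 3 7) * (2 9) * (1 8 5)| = 6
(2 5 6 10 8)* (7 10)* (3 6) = (2 5 3 6 7 10 8) = [0, 1, 5, 6, 4, 3, 7, 10, 2, 9, 8]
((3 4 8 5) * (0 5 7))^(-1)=(0 7 8 4 3 5)=[7, 1, 2, 5, 3, 0, 6, 8, 4]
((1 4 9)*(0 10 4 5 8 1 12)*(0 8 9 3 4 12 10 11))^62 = (1 9 12)(5 10 8) = [0, 9, 2, 3, 4, 10, 6, 7, 5, 12, 8, 11, 1]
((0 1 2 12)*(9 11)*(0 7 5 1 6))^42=(1 12 5 2 7)=[0, 12, 7, 3, 4, 2, 6, 1, 8, 9, 10, 11, 5]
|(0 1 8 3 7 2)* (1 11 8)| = |(0 11 8 3 7 2)| = 6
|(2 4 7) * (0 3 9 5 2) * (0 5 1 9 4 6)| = |(0 3 4 7 5 2 6)(1 9)| = 14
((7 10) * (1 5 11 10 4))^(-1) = (1 4 7 10 11 5) = [0, 4, 2, 3, 7, 1, 6, 10, 8, 9, 11, 5]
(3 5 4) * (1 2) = (1 2)(3 5 4) = [0, 2, 1, 5, 3, 4]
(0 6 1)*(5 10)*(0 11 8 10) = (0 6 1 11 8 10 5) = [6, 11, 2, 3, 4, 0, 1, 7, 10, 9, 5, 8]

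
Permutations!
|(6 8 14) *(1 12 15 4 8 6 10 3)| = |(1 12 15 4 8 14 10 3)| = 8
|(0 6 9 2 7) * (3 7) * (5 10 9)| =8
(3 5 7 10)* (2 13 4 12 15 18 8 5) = (2 13 4 12 15 18 8 5 7 10 3) = [0, 1, 13, 2, 12, 7, 6, 10, 5, 9, 3, 11, 15, 4, 14, 18, 16, 17, 8]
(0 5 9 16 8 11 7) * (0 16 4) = (0 5 9 4)(7 16 8 11) = [5, 1, 2, 3, 0, 9, 6, 16, 11, 4, 10, 7, 12, 13, 14, 15, 8]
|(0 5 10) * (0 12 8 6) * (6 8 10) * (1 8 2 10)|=15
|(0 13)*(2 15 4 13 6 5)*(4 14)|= 8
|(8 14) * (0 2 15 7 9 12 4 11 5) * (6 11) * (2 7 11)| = |(0 7 9 12 4 6 2 15 11 5)(8 14)| = 10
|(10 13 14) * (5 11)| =6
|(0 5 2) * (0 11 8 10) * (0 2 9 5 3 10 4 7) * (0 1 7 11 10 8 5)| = |(0 3 8 4 11 5 9)(1 7)(2 10)| = 14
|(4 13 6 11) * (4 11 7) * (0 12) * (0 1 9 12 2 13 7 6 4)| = 15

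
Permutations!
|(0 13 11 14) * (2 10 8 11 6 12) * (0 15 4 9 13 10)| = |(0 10 8 11 14 15 4 9 13 6 12 2)| = 12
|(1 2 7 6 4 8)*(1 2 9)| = 10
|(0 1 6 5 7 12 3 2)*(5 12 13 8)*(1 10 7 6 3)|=11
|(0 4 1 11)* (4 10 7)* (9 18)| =6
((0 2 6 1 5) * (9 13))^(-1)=(0 5 1 6 2)(9 13)=[5, 6, 0, 3, 4, 1, 2, 7, 8, 13, 10, 11, 12, 9]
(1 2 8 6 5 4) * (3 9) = (1 2 8 6 5 4)(3 9) = [0, 2, 8, 9, 1, 4, 5, 7, 6, 3]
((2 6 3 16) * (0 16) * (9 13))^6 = (0 16 2 6 3) = [16, 1, 6, 0, 4, 5, 3, 7, 8, 9, 10, 11, 12, 13, 14, 15, 2]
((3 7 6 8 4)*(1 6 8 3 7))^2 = [0, 3, 2, 6, 8, 5, 1, 4, 7] = (1 3 6)(4 8 7)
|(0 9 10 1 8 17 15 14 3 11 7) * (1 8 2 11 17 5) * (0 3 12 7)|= 24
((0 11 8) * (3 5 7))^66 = (11) = [0, 1, 2, 3, 4, 5, 6, 7, 8, 9, 10, 11]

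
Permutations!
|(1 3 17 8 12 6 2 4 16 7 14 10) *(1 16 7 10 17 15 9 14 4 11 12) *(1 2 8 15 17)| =30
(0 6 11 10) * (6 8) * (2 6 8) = (0 2 6 11 10) = [2, 1, 6, 3, 4, 5, 11, 7, 8, 9, 0, 10]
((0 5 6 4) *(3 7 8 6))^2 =[3, 1, 2, 8, 5, 7, 0, 6, 4] =(0 3 8 4 5 7 6)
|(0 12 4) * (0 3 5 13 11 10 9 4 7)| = 21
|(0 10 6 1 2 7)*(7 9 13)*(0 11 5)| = 10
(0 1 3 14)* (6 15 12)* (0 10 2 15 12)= (0 1 3 14 10 2 15)(6 12)= [1, 3, 15, 14, 4, 5, 12, 7, 8, 9, 2, 11, 6, 13, 10, 0]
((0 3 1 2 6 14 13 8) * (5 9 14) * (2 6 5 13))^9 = (0 6)(1 8)(2 5 9 14)(3 13) = [6, 8, 5, 13, 4, 9, 0, 7, 1, 14, 10, 11, 12, 3, 2]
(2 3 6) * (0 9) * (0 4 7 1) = (0 9 4 7 1)(2 3 6) = [9, 0, 3, 6, 7, 5, 2, 1, 8, 4]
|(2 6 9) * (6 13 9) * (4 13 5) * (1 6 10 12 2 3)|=10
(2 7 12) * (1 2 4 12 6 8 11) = (1 2 7 6 8 11)(4 12) = [0, 2, 7, 3, 12, 5, 8, 6, 11, 9, 10, 1, 4]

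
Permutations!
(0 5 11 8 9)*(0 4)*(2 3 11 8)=(0 5 8 9 4)(2 3 11)=[5, 1, 3, 11, 0, 8, 6, 7, 9, 4, 10, 2]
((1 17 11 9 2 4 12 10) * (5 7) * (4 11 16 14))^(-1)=(1 10 12 4 14 16 17)(2 9 11)(5 7)=[0, 10, 9, 3, 14, 7, 6, 5, 8, 11, 12, 2, 4, 13, 16, 15, 17, 1]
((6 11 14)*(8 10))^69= (14)(8 10)= [0, 1, 2, 3, 4, 5, 6, 7, 10, 9, 8, 11, 12, 13, 14]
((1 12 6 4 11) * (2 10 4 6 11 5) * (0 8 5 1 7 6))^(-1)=[6, 4, 5, 3, 10, 8, 7, 11, 0, 9, 2, 12, 1]=(0 6 7 11 12 1 4 10 2 5 8)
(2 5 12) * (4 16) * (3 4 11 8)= [0, 1, 5, 4, 16, 12, 6, 7, 3, 9, 10, 8, 2, 13, 14, 15, 11]= (2 5 12)(3 4 16 11 8)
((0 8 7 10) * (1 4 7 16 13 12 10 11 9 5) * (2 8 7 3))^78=[2, 10, 11, 7, 0, 12, 6, 8, 9, 13, 3, 16, 4, 1, 14, 15, 5]=(0 2 11 16 5 12 4)(1 10 3 7 8 9 13)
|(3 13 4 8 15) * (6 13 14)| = |(3 14 6 13 4 8 15)| = 7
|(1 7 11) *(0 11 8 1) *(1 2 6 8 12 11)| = 15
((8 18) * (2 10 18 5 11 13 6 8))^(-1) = (2 18 10)(5 8 6 13 11) = [0, 1, 18, 3, 4, 8, 13, 7, 6, 9, 2, 5, 12, 11, 14, 15, 16, 17, 10]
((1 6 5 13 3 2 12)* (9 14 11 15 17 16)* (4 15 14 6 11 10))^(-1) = (1 12 2 3 13 5 6 9 16 17 15 4 10 14 11) = [0, 12, 3, 13, 10, 6, 9, 7, 8, 16, 14, 1, 2, 5, 11, 4, 17, 15]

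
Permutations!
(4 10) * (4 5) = (4 10 5) = [0, 1, 2, 3, 10, 4, 6, 7, 8, 9, 5]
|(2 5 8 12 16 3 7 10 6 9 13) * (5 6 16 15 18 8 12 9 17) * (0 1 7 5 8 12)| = |(0 1 7 10 16 3 5)(2 6 17 8 9 13)(12 15 18)| = 42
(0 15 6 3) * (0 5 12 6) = (0 15)(3 5 12 6) = [15, 1, 2, 5, 4, 12, 3, 7, 8, 9, 10, 11, 6, 13, 14, 0]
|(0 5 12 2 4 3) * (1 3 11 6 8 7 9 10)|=13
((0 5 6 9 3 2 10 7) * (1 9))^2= (0 6 9 2 7 5 1 3 10)= [6, 3, 7, 10, 4, 1, 9, 5, 8, 2, 0]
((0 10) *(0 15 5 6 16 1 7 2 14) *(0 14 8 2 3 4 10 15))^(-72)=(0 4 7 16 5)(1 6 15 10 3)=[4, 6, 2, 1, 7, 0, 15, 16, 8, 9, 3, 11, 12, 13, 14, 10, 5]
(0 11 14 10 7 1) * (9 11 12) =(0 12 9 11 14 10 7 1) =[12, 0, 2, 3, 4, 5, 6, 1, 8, 11, 7, 14, 9, 13, 10]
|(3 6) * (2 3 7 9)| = 5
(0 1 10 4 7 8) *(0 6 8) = [1, 10, 2, 3, 7, 5, 8, 0, 6, 9, 4] = (0 1 10 4 7)(6 8)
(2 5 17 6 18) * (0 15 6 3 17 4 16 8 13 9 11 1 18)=[15, 18, 5, 17, 16, 4, 0, 7, 13, 11, 10, 1, 12, 9, 14, 6, 8, 3, 2]=(0 15 6)(1 18 2 5 4 16 8 13 9 11)(3 17)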